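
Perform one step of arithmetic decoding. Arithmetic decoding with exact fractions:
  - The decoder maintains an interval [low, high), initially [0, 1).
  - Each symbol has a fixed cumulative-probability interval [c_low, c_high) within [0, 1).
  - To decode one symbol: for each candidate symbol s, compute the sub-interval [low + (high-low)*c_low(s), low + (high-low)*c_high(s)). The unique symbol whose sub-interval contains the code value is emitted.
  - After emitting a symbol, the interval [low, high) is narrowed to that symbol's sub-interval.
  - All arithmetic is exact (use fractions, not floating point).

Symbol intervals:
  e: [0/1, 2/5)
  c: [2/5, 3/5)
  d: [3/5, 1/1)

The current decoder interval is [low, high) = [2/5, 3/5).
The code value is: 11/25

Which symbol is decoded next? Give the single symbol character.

Interval width = high − low = 3/5 − 2/5 = 1/5
Scaled code = (code − low) / width = (11/25 − 2/5) / 1/5 = 1/5
  e: [0/1, 2/5) ← scaled code falls here ✓
  c: [2/5, 3/5) 
  d: [3/5, 1/1) 

Answer: e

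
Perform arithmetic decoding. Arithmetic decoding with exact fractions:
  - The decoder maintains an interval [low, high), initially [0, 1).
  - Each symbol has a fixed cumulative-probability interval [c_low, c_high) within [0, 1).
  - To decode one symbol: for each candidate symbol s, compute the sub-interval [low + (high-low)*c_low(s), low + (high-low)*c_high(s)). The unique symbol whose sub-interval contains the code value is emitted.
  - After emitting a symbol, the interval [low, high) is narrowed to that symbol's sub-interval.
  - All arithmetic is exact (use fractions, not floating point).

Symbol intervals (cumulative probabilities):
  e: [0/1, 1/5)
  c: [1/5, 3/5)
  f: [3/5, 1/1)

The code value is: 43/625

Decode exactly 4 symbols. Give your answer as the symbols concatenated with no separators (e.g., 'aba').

Step 1: interval [0/1, 1/1), width = 1/1 - 0/1 = 1/1
  'e': [0/1 + 1/1*0/1, 0/1 + 1/1*1/5) = [0/1, 1/5) <- contains code 43/625
  'c': [0/1 + 1/1*1/5, 0/1 + 1/1*3/5) = [1/5, 3/5)
  'f': [0/1 + 1/1*3/5, 0/1 + 1/1*1/1) = [3/5, 1/1)
  emit 'e', narrow to [0/1, 1/5)
Step 2: interval [0/1, 1/5), width = 1/5 - 0/1 = 1/5
  'e': [0/1 + 1/5*0/1, 0/1 + 1/5*1/5) = [0/1, 1/25)
  'c': [0/1 + 1/5*1/5, 0/1 + 1/5*3/5) = [1/25, 3/25) <- contains code 43/625
  'f': [0/1 + 1/5*3/5, 0/1 + 1/5*1/1) = [3/25, 1/5)
  emit 'c', narrow to [1/25, 3/25)
Step 3: interval [1/25, 3/25), width = 3/25 - 1/25 = 2/25
  'e': [1/25 + 2/25*0/1, 1/25 + 2/25*1/5) = [1/25, 7/125)
  'c': [1/25 + 2/25*1/5, 1/25 + 2/25*3/5) = [7/125, 11/125) <- contains code 43/625
  'f': [1/25 + 2/25*3/5, 1/25 + 2/25*1/1) = [11/125, 3/25)
  emit 'c', narrow to [7/125, 11/125)
Step 4: interval [7/125, 11/125), width = 11/125 - 7/125 = 4/125
  'e': [7/125 + 4/125*0/1, 7/125 + 4/125*1/5) = [7/125, 39/625)
  'c': [7/125 + 4/125*1/5, 7/125 + 4/125*3/5) = [39/625, 47/625) <- contains code 43/625
  'f': [7/125 + 4/125*3/5, 7/125 + 4/125*1/1) = [47/625, 11/125)
  emit 'c', narrow to [39/625, 47/625)

Answer: eccc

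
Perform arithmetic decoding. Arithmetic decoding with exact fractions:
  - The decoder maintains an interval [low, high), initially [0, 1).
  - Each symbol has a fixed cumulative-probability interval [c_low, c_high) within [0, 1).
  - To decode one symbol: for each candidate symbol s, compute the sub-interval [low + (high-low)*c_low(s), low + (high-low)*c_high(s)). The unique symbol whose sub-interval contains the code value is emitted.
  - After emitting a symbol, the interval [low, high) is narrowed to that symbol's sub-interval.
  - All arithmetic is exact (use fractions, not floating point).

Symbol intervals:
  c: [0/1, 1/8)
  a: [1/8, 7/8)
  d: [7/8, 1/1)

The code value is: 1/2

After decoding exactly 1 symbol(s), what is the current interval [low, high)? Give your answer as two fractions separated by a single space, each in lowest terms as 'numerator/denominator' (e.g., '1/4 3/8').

Step 1: interval [0/1, 1/1), width = 1/1 - 0/1 = 1/1
  'c': [0/1 + 1/1*0/1, 0/1 + 1/1*1/8) = [0/1, 1/8)
  'a': [0/1 + 1/1*1/8, 0/1 + 1/1*7/8) = [1/8, 7/8) <- contains code 1/2
  'd': [0/1 + 1/1*7/8, 0/1 + 1/1*1/1) = [7/8, 1/1)
  emit 'a', narrow to [1/8, 7/8)

Answer: 1/8 7/8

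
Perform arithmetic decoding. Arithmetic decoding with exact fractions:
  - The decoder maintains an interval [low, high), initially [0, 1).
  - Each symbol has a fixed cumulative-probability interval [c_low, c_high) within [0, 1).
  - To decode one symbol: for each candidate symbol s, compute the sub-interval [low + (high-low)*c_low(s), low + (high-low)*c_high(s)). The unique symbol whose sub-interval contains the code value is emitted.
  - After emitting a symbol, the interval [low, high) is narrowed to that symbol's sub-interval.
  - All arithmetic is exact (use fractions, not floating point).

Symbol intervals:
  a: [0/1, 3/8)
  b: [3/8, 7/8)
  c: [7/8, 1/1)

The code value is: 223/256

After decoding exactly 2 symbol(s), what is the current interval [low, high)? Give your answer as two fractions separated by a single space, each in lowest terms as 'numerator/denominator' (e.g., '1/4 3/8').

Answer: 13/16 7/8

Derivation:
Step 1: interval [0/1, 1/1), width = 1/1 - 0/1 = 1/1
  'a': [0/1 + 1/1*0/1, 0/1 + 1/1*3/8) = [0/1, 3/8)
  'b': [0/1 + 1/1*3/8, 0/1 + 1/1*7/8) = [3/8, 7/8) <- contains code 223/256
  'c': [0/1 + 1/1*7/8, 0/1 + 1/1*1/1) = [7/8, 1/1)
  emit 'b', narrow to [3/8, 7/8)
Step 2: interval [3/8, 7/8), width = 7/8 - 3/8 = 1/2
  'a': [3/8 + 1/2*0/1, 3/8 + 1/2*3/8) = [3/8, 9/16)
  'b': [3/8 + 1/2*3/8, 3/8 + 1/2*7/8) = [9/16, 13/16)
  'c': [3/8 + 1/2*7/8, 3/8 + 1/2*1/1) = [13/16, 7/8) <- contains code 223/256
  emit 'c', narrow to [13/16, 7/8)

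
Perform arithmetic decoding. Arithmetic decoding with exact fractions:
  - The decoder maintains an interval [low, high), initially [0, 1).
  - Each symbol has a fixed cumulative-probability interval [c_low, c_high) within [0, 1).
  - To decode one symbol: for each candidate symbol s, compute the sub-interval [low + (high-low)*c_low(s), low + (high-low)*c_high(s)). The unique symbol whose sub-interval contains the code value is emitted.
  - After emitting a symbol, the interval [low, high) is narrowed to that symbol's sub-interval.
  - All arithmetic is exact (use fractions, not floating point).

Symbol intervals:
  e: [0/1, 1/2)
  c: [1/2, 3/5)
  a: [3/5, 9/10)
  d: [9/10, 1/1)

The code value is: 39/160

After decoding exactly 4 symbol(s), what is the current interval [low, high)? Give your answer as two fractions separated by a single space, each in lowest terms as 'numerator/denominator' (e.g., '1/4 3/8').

Answer: 6/25 99/400

Derivation:
Step 1: interval [0/1, 1/1), width = 1/1 - 0/1 = 1/1
  'e': [0/1 + 1/1*0/1, 0/1 + 1/1*1/2) = [0/1, 1/2) <- contains code 39/160
  'c': [0/1 + 1/1*1/2, 0/1 + 1/1*3/5) = [1/2, 3/5)
  'a': [0/1 + 1/1*3/5, 0/1 + 1/1*9/10) = [3/5, 9/10)
  'd': [0/1 + 1/1*9/10, 0/1 + 1/1*1/1) = [9/10, 1/1)
  emit 'e', narrow to [0/1, 1/2)
Step 2: interval [0/1, 1/2), width = 1/2 - 0/1 = 1/2
  'e': [0/1 + 1/2*0/1, 0/1 + 1/2*1/2) = [0/1, 1/4) <- contains code 39/160
  'c': [0/1 + 1/2*1/2, 0/1 + 1/2*3/5) = [1/4, 3/10)
  'a': [0/1 + 1/2*3/5, 0/1 + 1/2*9/10) = [3/10, 9/20)
  'd': [0/1 + 1/2*9/10, 0/1 + 1/2*1/1) = [9/20, 1/2)
  emit 'e', narrow to [0/1, 1/4)
Step 3: interval [0/1, 1/4), width = 1/4 - 0/1 = 1/4
  'e': [0/1 + 1/4*0/1, 0/1 + 1/4*1/2) = [0/1, 1/8)
  'c': [0/1 + 1/4*1/2, 0/1 + 1/4*3/5) = [1/8, 3/20)
  'a': [0/1 + 1/4*3/5, 0/1 + 1/4*9/10) = [3/20, 9/40)
  'd': [0/1 + 1/4*9/10, 0/1 + 1/4*1/1) = [9/40, 1/4) <- contains code 39/160
  emit 'd', narrow to [9/40, 1/4)
Step 4: interval [9/40, 1/4), width = 1/4 - 9/40 = 1/40
  'e': [9/40 + 1/40*0/1, 9/40 + 1/40*1/2) = [9/40, 19/80)
  'c': [9/40 + 1/40*1/2, 9/40 + 1/40*3/5) = [19/80, 6/25)
  'a': [9/40 + 1/40*3/5, 9/40 + 1/40*9/10) = [6/25, 99/400) <- contains code 39/160
  'd': [9/40 + 1/40*9/10, 9/40 + 1/40*1/1) = [99/400, 1/4)
  emit 'a', narrow to [6/25, 99/400)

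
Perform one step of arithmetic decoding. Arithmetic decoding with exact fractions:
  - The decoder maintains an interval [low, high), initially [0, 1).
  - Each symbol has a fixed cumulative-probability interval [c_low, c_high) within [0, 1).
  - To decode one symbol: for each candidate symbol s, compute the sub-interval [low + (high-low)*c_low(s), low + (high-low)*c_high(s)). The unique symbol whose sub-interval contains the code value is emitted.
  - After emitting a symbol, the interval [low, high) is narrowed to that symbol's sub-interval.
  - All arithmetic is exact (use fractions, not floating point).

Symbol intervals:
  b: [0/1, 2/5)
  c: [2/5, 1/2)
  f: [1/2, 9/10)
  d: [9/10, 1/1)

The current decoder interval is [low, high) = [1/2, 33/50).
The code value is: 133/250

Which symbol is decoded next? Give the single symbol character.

Interval width = high − low = 33/50 − 1/2 = 4/25
Scaled code = (code − low) / width = (133/250 − 1/2) / 4/25 = 1/5
  b: [0/1, 2/5) ← scaled code falls here ✓
  c: [2/5, 1/2) 
  f: [1/2, 9/10) 
  d: [9/10, 1/1) 

Answer: b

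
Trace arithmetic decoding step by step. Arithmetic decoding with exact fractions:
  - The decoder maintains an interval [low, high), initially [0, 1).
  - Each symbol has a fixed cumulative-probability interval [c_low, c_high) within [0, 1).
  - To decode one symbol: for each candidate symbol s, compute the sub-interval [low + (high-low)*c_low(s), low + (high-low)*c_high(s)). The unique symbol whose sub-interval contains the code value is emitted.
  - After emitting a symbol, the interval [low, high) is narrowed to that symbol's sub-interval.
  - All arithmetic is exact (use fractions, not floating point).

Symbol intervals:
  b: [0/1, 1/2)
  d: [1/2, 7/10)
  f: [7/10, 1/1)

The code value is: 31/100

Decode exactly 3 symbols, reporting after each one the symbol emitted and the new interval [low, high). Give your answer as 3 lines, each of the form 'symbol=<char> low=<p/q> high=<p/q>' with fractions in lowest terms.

Answer: symbol=b low=0/1 high=1/2
symbol=d low=1/4 high=7/20
symbol=d low=3/10 high=8/25

Derivation:
Step 1: interval [0/1, 1/1), width = 1/1 - 0/1 = 1/1
  'b': [0/1 + 1/1*0/1, 0/1 + 1/1*1/2) = [0/1, 1/2) <- contains code 31/100
  'd': [0/1 + 1/1*1/2, 0/1 + 1/1*7/10) = [1/2, 7/10)
  'f': [0/1 + 1/1*7/10, 0/1 + 1/1*1/1) = [7/10, 1/1)
  emit 'b', narrow to [0/1, 1/2)
Step 2: interval [0/1, 1/2), width = 1/2 - 0/1 = 1/2
  'b': [0/1 + 1/2*0/1, 0/1 + 1/2*1/2) = [0/1, 1/4)
  'd': [0/1 + 1/2*1/2, 0/1 + 1/2*7/10) = [1/4, 7/20) <- contains code 31/100
  'f': [0/1 + 1/2*7/10, 0/1 + 1/2*1/1) = [7/20, 1/2)
  emit 'd', narrow to [1/4, 7/20)
Step 3: interval [1/4, 7/20), width = 7/20 - 1/4 = 1/10
  'b': [1/4 + 1/10*0/1, 1/4 + 1/10*1/2) = [1/4, 3/10)
  'd': [1/4 + 1/10*1/2, 1/4 + 1/10*7/10) = [3/10, 8/25) <- contains code 31/100
  'f': [1/4 + 1/10*7/10, 1/4 + 1/10*1/1) = [8/25, 7/20)
  emit 'd', narrow to [3/10, 8/25)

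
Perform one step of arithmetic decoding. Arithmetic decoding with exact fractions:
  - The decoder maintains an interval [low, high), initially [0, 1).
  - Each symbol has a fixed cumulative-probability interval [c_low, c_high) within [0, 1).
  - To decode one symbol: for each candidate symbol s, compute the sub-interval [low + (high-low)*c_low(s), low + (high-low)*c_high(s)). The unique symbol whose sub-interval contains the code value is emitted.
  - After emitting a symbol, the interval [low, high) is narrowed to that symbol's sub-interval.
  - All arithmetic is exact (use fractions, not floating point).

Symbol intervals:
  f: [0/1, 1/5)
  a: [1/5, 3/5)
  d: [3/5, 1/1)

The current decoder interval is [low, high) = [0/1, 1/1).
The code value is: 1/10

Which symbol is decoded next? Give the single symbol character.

Answer: f

Derivation:
Interval width = high − low = 1/1 − 0/1 = 1/1
Scaled code = (code − low) / width = (1/10 − 0/1) / 1/1 = 1/10
  f: [0/1, 1/5) ← scaled code falls here ✓
  a: [1/5, 3/5) 
  d: [3/5, 1/1) 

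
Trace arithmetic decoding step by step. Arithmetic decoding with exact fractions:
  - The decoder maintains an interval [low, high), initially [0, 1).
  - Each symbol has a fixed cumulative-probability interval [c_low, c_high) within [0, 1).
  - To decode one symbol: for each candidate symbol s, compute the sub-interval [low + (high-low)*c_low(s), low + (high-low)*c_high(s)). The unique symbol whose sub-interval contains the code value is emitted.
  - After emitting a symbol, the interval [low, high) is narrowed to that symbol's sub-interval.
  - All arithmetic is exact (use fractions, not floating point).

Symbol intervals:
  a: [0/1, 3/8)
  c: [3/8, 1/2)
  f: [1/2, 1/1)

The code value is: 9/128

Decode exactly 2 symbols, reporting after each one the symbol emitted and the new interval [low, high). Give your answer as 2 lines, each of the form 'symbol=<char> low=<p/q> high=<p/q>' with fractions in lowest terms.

Step 1: interval [0/1, 1/1), width = 1/1 - 0/1 = 1/1
  'a': [0/1 + 1/1*0/1, 0/1 + 1/1*3/8) = [0/1, 3/8) <- contains code 9/128
  'c': [0/1 + 1/1*3/8, 0/1 + 1/1*1/2) = [3/8, 1/2)
  'f': [0/1 + 1/1*1/2, 0/1 + 1/1*1/1) = [1/2, 1/1)
  emit 'a', narrow to [0/1, 3/8)
Step 2: interval [0/1, 3/8), width = 3/8 - 0/1 = 3/8
  'a': [0/1 + 3/8*0/1, 0/1 + 3/8*3/8) = [0/1, 9/64) <- contains code 9/128
  'c': [0/1 + 3/8*3/8, 0/1 + 3/8*1/2) = [9/64, 3/16)
  'f': [0/1 + 3/8*1/2, 0/1 + 3/8*1/1) = [3/16, 3/8)
  emit 'a', narrow to [0/1, 9/64)

Answer: symbol=a low=0/1 high=3/8
symbol=a low=0/1 high=9/64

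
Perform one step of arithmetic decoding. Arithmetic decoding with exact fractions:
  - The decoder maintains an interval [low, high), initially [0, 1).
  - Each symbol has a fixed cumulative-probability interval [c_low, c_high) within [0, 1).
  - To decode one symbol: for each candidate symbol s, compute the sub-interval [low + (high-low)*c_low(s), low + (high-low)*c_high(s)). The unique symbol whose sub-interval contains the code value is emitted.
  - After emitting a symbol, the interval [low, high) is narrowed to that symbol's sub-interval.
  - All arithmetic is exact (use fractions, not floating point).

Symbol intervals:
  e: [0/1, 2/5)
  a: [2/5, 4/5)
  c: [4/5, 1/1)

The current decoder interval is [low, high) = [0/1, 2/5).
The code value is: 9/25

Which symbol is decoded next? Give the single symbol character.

Answer: c

Derivation:
Interval width = high − low = 2/5 − 0/1 = 2/5
Scaled code = (code − low) / width = (9/25 − 0/1) / 2/5 = 9/10
  e: [0/1, 2/5) 
  a: [2/5, 4/5) 
  c: [4/5, 1/1) ← scaled code falls here ✓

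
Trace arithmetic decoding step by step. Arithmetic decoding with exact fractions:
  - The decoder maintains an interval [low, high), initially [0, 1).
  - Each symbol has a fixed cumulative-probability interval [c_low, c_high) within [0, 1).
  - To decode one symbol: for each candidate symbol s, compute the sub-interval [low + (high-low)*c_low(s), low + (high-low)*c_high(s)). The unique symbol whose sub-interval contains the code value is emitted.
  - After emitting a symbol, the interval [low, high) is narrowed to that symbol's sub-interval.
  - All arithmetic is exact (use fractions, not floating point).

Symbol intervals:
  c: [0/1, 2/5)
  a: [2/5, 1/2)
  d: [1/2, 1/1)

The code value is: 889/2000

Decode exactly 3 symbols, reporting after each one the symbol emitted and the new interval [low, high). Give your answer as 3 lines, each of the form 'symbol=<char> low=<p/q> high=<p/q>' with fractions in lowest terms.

Answer: symbol=a low=2/5 high=1/2
symbol=a low=11/25 high=9/20
symbol=a low=111/250 high=89/200

Derivation:
Step 1: interval [0/1, 1/1), width = 1/1 - 0/1 = 1/1
  'c': [0/1 + 1/1*0/1, 0/1 + 1/1*2/5) = [0/1, 2/5)
  'a': [0/1 + 1/1*2/5, 0/1 + 1/1*1/2) = [2/5, 1/2) <- contains code 889/2000
  'd': [0/1 + 1/1*1/2, 0/1 + 1/1*1/1) = [1/2, 1/1)
  emit 'a', narrow to [2/5, 1/2)
Step 2: interval [2/5, 1/2), width = 1/2 - 2/5 = 1/10
  'c': [2/5 + 1/10*0/1, 2/5 + 1/10*2/5) = [2/5, 11/25)
  'a': [2/5 + 1/10*2/5, 2/5 + 1/10*1/2) = [11/25, 9/20) <- contains code 889/2000
  'd': [2/5 + 1/10*1/2, 2/5 + 1/10*1/1) = [9/20, 1/2)
  emit 'a', narrow to [11/25, 9/20)
Step 3: interval [11/25, 9/20), width = 9/20 - 11/25 = 1/100
  'c': [11/25 + 1/100*0/1, 11/25 + 1/100*2/5) = [11/25, 111/250)
  'a': [11/25 + 1/100*2/5, 11/25 + 1/100*1/2) = [111/250, 89/200) <- contains code 889/2000
  'd': [11/25 + 1/100*1/2, 11/25 + 1/100*1/1) = [89/200, 9/20)
  emit 'a', narrow to [111/250, 89/200)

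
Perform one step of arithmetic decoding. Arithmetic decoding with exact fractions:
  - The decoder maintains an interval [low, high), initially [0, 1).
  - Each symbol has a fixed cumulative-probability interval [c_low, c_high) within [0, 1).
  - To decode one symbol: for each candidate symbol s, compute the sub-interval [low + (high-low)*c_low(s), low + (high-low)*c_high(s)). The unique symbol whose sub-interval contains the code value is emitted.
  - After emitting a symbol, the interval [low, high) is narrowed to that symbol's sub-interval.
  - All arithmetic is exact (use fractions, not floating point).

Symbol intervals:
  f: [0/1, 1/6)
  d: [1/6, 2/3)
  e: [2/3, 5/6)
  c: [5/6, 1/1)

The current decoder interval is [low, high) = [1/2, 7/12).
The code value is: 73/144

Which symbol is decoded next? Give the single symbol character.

Interval width = high − low = 7/12 − 1/2 = 1/12
Scaled code = (code − low) / width = (73/144 − 1/2) / 1/12 = 1/12
  f: [0/1, 1/6) ← scaled code falls here ✓
  d: [1/6, 2/3) 
  e: [2/3, 5/6) 
  c: [5/6, 1/1) 

Answer: f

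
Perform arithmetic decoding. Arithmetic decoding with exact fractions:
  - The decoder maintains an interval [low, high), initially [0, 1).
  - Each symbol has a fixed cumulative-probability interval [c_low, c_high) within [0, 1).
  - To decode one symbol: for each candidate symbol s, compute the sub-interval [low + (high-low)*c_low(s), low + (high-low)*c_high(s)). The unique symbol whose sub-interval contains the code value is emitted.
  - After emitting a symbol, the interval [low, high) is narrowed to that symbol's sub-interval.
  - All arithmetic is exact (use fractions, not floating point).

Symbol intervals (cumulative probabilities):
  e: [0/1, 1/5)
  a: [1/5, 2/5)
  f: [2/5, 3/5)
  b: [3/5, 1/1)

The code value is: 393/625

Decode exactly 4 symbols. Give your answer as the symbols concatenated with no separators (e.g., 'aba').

Step 1: interval [0/1, 1/1), width = 1/1 - 0/1 = 1/1
  'e': [0/1 + 1/1*0/1, 0/1 + 1/1*1/5) = [0/1, 1/5)
  'a': [0/1 + 1/1*1/5, 0/1 + 1/1*2/5) = [1/5, 2/5)
  'f': [0/1 + 1/1*2/5, 0/1 + 1/1*3/5) = [2/5, 3/5)
  'b': [0/1 + 1/1*3/5, 0/1 + 1/1*1/1) = [3/5, 1/1) <- contains code 393/625
  emit 'b', narrow to [3/5, 1/1)
Step 2: interval [3/5, 1/1), width = 1/1 - 3/5 = 2/5
  'e': [3/5 + 2/5*0/1, 3/5 + 2/5*1/5) = [3/5, 17/25) <- contains code 393/625
  'a': [3/5 + 2/5*1/5, 3/5 + 2/5*2/5) = [17/25, 19/25)
  'f': [3/5 + 2/5*2/5, 3/5 + 2/5*3/5) = [19/25, 21/25)
  'b': [3/5 + 2/5*3/5, 3/5 + 2/5*1/1) = [21/25, 1/1)
  emit 'e', narrow to [3/5, 17/25)
Step 3: interval [3/5, 17/25), width = 17/25 - 3/5 = 2/25
  'e': [3/5 + 2/25*0/1, 3/5 + 2/25*1/5) = [3/5, 77/125)
  'a': [3/5 + 2/25*1/5, 3/5 + 2/25*2/5) = [77/125, 79/125) <- contains code 393/625
  'f': [3/5 + 2/25*2/5, 3/5 + 2/25*3/5) = [79/125, 81/125)
  'b': [3/5 + 2/25*3/5, 3/5 + 2/25*1/1) = [81/125, 17/25)
  emit 'a', narrow to [77/125, 79/125)
Step 4: interval [77/125, 79/125), width = 79/125 - 77/125 = 2/125
  'e': [77/125 + 2/125*0/1, 77/125 + 2/125*1/5) = [77/125, 387/625)
  'a': [77/125 + 2/125*1/5, 77/125 + 2/125*2/5) = [387/625, 389/625)
  'f': [77/125 + 2/125*2/5, 77/125 + 2/125*3/5) = [389/625, 391/625)
  'b': [77/125 + 2/125*3/5, 77/125 + 2/125*1/1) = [391/625, 79/125) <- contains code 393/625
  emit 'b', narrow to [391/625, 79/125)

Answer: beab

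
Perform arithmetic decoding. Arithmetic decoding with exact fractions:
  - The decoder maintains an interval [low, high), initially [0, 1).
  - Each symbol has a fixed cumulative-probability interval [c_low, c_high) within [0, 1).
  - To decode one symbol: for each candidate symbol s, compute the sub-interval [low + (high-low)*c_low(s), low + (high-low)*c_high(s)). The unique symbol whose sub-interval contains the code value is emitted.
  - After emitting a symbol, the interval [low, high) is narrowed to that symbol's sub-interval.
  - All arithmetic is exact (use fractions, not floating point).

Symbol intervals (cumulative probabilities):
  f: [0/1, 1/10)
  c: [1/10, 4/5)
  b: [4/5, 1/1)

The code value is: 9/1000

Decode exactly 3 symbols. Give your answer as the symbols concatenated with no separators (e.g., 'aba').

Answer: ffb

Derivation:
Step 1: interval [0/1, 1/1), width = 1/1 - 0/1 = 1/1
  'f': [0/1 + 1/1*0/1, 0/1 + 1/1*1/10) = [0/1, 1/10) <- contains code 9/1000
  'c': [0/1 + 1/1*1/10, 0/1 + 1/1*4/5) = [1/10, 4/5)
  'b': [0/1 + 1/1*4/5, 0/1 + 1/1*1/1) = [4/5, 1/1)
  emit 'f', narrow to [0/1, 1/10)
Step 2: interval [0/1, 1/10), width = 1/10 - 0/1 = 1/10
  'f': [0/1 + 1/10*0/1, 0/1 + 1/10*1/10) = [0/1, 1/100) <- contains code 9/1000
  'c': [0/1 + 1/10*1/10, 0/1 + 1/10*4/5) = [1/100, 2/25)
  'b': [0/1 + 1/10*4/5, 0/1 + 1/10*1/1) = [2/25, 1/10)
  emit 'f', narrow to [0/1, 1/100)
Step 3: interval [0/1, 1/100), width = 1/100 - 0/1 = 1/100
  'f': [0/1 + 1/100*0/1, 0/1 + 1/100*1/10) = [0/1, 1/1000)
  'c': [0/1 + 1/100*1/10, 0/1 + 1/100*4/5) = [1/1000, 1/125)
  'b': [0/1 + 1/100*4/5, 0/1 + 1/100*1/1) = [1/125, 1/100) <- contains code 9/1000
  emit 'b', narrow to [1/125, 1/100)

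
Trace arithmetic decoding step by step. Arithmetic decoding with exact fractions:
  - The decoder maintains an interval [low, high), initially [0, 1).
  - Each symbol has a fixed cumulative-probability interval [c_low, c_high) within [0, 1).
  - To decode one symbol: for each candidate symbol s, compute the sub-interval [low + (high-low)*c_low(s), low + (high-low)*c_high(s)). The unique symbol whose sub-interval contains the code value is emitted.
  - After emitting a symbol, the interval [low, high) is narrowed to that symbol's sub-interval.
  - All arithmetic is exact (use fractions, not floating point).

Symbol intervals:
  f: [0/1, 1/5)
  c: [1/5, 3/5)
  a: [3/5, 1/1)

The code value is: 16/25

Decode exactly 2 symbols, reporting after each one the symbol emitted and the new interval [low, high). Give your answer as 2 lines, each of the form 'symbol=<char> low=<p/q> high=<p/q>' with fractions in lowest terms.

Answer: symbol=a low=3/5 high=1/1
symbol=f low=3/5 high=17/25

Derivation:
Step 1: interval [0/1, 1/1), width = 1/1 - 0/1 = 1/1
  'f': [0/1 + 1/1*0/1, 0/1 + 1/1*1/5) = [0/1, 1/5)
  'c': [0/1 + 1/1*1/5, 0/1 + 1/1*3/5) = [1/5, 3/5)
  'a': [0/1 + 1/1*3/5, 0/1 + 1/1*1/1) = [3/5, 1/1) <- contains code 16/25
  emit 'a', narrow to [3/5, 1/1)
Step 2: interval [3/5, 1/1), width = 1/1 - 3/5 = 2/5
  'f': [3/5 + 2/5*0/1, 3/5 + 2/5*1/5) = [3/5, 17/25) <- contains code 16/25
  'c': [3/5 + 2/5*1/5, 3/5 + 2/5*3/5) = [17/25, 21/25)
  'a': [3/5 + 2/5*3/5, 3/5 + 2/5*1/1) = [21/25, 1/1)
  emit 'f', narrow to [3/5, 17/25)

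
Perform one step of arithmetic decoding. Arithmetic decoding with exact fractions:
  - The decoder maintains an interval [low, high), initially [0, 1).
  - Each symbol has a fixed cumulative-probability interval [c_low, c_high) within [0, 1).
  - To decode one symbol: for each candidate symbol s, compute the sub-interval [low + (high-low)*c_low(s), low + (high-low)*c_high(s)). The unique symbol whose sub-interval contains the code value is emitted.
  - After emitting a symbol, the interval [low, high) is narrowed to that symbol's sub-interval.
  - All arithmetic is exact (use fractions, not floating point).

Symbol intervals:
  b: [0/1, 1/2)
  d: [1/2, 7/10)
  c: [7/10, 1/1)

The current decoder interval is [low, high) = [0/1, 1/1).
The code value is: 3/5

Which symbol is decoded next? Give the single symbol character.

Answer: d

Derivation:
Interval width = high − low = 1/1 − 0/1 = 1/1
Scaled code = (code − low) / width = (3/5 − 0/1) / 1/1 = 3/5
  b: [0/1, 1/2) 
  d: [1/2, 7/10) ← scaled code falls here ✓
  c: [7/10, 1/1) 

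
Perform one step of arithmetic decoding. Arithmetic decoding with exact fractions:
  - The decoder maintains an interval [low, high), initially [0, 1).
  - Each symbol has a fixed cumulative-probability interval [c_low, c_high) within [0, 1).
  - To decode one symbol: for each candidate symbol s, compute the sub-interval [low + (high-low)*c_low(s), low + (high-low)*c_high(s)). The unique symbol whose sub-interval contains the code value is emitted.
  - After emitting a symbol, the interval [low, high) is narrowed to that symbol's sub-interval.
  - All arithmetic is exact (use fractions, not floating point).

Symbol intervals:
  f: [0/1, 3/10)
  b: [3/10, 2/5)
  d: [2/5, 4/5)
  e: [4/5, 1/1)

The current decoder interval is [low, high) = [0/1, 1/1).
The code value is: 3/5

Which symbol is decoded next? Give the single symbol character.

Answer: d

Derivation:
Interval width = high − low = 1/1 − 0/1 = 1/1
Scaled code = (code − low) / width = (3/5 − 0/1) / 1/1 = 3/5
  f: [0/1, 3/10) 
  b: [3/10, 2/5) 
  d: [2/5, 4/5) ← scaled code falls here ✓
  e: [4/5, 1/1) 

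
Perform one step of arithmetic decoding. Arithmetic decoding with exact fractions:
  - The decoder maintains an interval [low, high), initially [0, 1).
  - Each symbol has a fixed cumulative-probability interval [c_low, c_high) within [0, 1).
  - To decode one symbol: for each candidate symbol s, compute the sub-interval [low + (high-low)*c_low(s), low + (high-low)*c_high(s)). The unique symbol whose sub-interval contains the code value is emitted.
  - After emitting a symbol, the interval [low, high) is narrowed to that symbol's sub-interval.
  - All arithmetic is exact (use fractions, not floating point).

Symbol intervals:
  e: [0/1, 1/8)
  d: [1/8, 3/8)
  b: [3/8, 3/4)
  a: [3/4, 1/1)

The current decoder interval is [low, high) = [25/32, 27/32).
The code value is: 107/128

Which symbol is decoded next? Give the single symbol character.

Answer: a

Derivation:
Interval width = high − low = 27/32 − 25/32 = 1/16
Scaled code = (code − low) / width = (107/128 − 25/32) / 1/16 = 7/8
  e: [0/1, 1/8) 
  d: [1/8, 3/8) 
  b: [3/8, 3/4) 
  a: [3/4, 1/1) ← scaled code falls here ✓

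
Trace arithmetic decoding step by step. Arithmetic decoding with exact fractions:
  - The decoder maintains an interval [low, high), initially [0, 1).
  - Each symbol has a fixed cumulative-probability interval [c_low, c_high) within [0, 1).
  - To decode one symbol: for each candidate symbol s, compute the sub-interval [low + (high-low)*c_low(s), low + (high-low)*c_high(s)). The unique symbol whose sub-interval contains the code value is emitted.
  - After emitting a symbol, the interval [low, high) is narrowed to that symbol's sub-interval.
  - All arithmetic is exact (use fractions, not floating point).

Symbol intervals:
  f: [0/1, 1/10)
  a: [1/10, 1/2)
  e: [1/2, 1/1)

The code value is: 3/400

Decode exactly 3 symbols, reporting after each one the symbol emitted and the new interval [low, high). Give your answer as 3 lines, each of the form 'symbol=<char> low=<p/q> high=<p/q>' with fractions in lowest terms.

Answer: symbol=f low=0/1 high=1/10
symbol=f low=0/1 high=1/100
symbol=e low=1/200 high=1/100

Derivation:
Step 1: interval [0/1, 1/1), width = 1/1 - 0/1 = 1/1
  'f': [0/1 + 1/1*0/1, 0/1 + 1/1*1/10) = [0/1, 1/10) <- contains code 3/400
  'a': [0/1 + 1/1*1/10, 0/1 + 1/1*1/2) = [1/10, 1/2)
  'e': [0/1 + 1/1*1/2, 0/1 + 1/1*1/1) = [1/2, 1/1)
  emit 'f', narrow to [0/1, 1/10)
Step 2: interval [0/1, 1/10), width = 1/10 - 0/1 = 1/10
  'f': [0/1 + 1/10*0/1, 0/1 + 1/10*1/10) = [0/1, 1/100) <- contains code 3/400
  'a': [0/1 + 1/10*1/10, 0/1 + 1/10*1/2) = [1/100, 1/20)
  'e': [0/1 + 1/10*1/2, 0/1 + 1/10*1/1) = [1/20, 1/10)
  emit 'f', narrow to [0/1, 1/100)
Step 3: interval [0/1, 1/100), width = 1/100 - 0/1 = 1/100
  'f': [0/1 + 1/100*0/1, 0/1 + 1/100*1/10) = [0/1, 1/1000)
  'a': [0/1 + 1/100*1/10, 0/1 + 1/100*1/2) = [1/1000, 1/200)
  'e': [0/1 + 1/100*1/2, 0/1 + 1/100*1/1) = [1/200, 1/100) <- contains code 3/400
  emit 'e', narrow to [1/200, 1/100)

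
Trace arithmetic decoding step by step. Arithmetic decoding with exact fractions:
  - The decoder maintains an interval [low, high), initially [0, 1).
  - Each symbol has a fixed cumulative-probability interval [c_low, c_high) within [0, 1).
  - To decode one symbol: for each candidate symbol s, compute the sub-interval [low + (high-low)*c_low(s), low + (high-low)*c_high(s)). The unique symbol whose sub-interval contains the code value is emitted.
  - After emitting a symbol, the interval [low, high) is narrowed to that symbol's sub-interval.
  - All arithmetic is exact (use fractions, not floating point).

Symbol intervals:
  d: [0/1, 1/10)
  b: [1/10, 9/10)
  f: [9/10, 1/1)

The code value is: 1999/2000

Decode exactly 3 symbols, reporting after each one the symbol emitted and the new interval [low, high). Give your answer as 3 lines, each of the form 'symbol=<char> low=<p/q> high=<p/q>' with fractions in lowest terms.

Step 1: interval [0/1, 1/1), width = 1/1 - 0/1 = 1/1
  'd': [0/1 + 1/1*0/1, 0/1 + 1/1*1/10) = [0/1, 1/10)
  'b': [0/1 + 1/1*1/10, 0/1 + 1/1*9/10) = [1/10, 9/10)
  'f': [0/1 + 1/1*9/10, 0/1 + 1/1*1/1) = [9/10, 1/1) <- contains code 1999/2000
  emit 'f', narrow to [9/10, 1/1)
Step 2: interval [9/10, 1/1), width = 1/1 - 9/10 = 1/10
  'd': [9/10 + 1/10*0/1, 9/10 + 1/10*1/10) = [9/10, 91/100)
  'b': [9/10 + 1/10*1/10, 9/10 + 1/10*9/10) = [91/100, 99/100)
  'f': [9/10 + 1/10*9/10, 9/10 + 1/10*1/1) = [99/100, 1/1) <- contains code 1999/2000
  emit 'f', narrow to [99/100, 1/1)
Step 3: interval [99/100, 1/1), width = 1/1 - 99/100 = 1/100
  'd': [99/100 + 1/100*0/1, 99/100 + 1/100*1/10) = [99/100, 991/1000)
  'b': [99/100 + 1/100*1/10, 99/100 + 1/100*9/10) = [991/1000, 999/1000)
  'f': [99/100 + 1/100*9/10, 99/100 + 1/100*1/1) = [999/1000, 1/1) <- contains code 1999/2000
  emit 'f', narrow to [999/1000, 1/1)

Answer: symbol=f low=9/10 high=1/1
symbol=f low=99/100 high=1/1
symbol=f low=999/1000 high=1/1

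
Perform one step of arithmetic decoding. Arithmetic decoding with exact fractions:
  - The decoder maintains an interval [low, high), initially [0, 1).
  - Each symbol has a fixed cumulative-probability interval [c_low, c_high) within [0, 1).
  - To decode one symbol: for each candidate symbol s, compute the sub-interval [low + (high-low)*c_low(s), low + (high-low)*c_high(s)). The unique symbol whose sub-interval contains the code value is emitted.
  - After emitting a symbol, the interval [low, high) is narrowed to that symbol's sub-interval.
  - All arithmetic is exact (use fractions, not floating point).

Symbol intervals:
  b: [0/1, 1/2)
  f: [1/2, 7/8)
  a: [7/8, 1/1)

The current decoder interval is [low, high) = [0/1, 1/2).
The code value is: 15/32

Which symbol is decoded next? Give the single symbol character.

Answer: a

Derivation:
Interval width = high − low = 1/2 − 0/1 = 1/2
Scaled code = (code − low) / width = (15/32 − 0/1) / 1/2 = 15/16
  b: [0/1, 1/2) 
  f: [1/2, 7/8) 
  a: [7/8, 1/1) ← scaled code falls here ✓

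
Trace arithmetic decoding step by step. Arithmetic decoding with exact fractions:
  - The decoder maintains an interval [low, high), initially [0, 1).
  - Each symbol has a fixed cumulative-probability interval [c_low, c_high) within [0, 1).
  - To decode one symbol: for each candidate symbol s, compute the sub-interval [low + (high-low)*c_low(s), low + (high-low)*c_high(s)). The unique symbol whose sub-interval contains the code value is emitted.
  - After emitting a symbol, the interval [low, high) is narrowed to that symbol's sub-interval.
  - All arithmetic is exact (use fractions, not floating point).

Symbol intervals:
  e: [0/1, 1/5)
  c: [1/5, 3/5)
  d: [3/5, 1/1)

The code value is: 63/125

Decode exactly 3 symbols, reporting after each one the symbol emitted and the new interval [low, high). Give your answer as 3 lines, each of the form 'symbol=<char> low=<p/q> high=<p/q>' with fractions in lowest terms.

Step 1: interval [0/1, 1/1), width = 1/1 - 0/1 = 1/1
  'e': [0/1 + 1/1*0/1, 0/1 + 1/1*1/5) = [0/1, 1/5)
  'c': [0/1 + 1/1*1/5, 0/1 + 1/1*3/5) = [1/5, 3/5) <- contains code 63/125
  'd': [0/1 + 1/1*3/5, 0/1 + 1/1*1/1) = [3/5, 1/1)
  emit 'c', narrow to [1/5, 3/5)
Step 2: interval [1/5, 3/5), width = 3/5 - 1/5 = 2/5
  'e': [1/5 + 2/5*0/1, 1/5 + 2/5*1/5) = [1/5, 7/25)
  'c': [1/5 + 2/5*1/5, 1/5 + 2/5*3/5) = [7/25, 11/25)
  'd': [1/5 + 2/5*3/5, 1/5 + 2/5*1/1) = [11/25, 3/5) <- contains code 63/125
  emit 'd', narrow to [11/25, 3/5)
Step 3: interval [11/25, 3/5), width = 3/5 - 11/25 = 4/25
  'e': [11/25 + 4/25*0/1, 11/25 + 4/25*1/5) = [11/25, 59/125)
  'c': [11/25 + 4/25*1/5, 11/25 + 4/25*3/5) = [59/125, 67/125) <- contains code 63/125
  'd': [11/25 + 4/25*3/5, 11/25 + 4/25*1/1) = [67/125, 3/5)
  emit 'c', narrow to [59/125, 67/125)

Answer: symbol=c low=1/5 high=3/5
symbol=d low=11/25 high=3/5
symbol=c low=59/125 high=67/125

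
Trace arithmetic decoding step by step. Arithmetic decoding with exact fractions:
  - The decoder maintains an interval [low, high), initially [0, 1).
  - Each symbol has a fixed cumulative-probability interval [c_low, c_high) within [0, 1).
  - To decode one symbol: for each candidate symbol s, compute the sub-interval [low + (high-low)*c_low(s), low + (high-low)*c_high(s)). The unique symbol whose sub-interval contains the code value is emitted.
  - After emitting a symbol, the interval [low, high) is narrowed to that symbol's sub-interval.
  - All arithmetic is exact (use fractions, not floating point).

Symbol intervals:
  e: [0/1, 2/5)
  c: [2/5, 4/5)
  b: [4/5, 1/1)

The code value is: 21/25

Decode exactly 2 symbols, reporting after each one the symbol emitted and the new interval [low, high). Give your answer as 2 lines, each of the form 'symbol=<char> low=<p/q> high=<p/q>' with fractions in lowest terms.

Answer: symbol=b low=4/5 high=1/1
symbol=e low=4/5 high=22/25

Derivation:
Step 1: interval [0/1, 1/1), width = 1/1 - 0/1 = 1/1
  'e': [0/1 + 1/1*0/1, 0/1 + 1/1*2/5) = [0/1, 2/5)
  'c': [0/1 + 1/1*2/5, 0/1 + 1/1*4/5) = [2/5, 4/5)
  'b': [0/1 + 1/1*4/5, 0/1 + 1/1*1/1) = [4/5, 1/1) <- contains code 21/25
  emit 'b', narrow to [4/5, 1/1)
Step 2: interval [4/5, 1/1), width = 1/1 - 4/5 = 1/5
  'e': [4/5 + 1/5*0/1, 4/5 + 1/5*2/5) = [4/5, 22/25) <- contains code 21/25
  'c': [4/5 + 1/5*2/5, 4/5 + 1/5*4/5) = [22/25, 24/25)
  'b': [4/5 + 1/5*4/5, 4/5 + 1/5*1/1) = [24/25, 1/1)
  emit 'e', narrow to [4/5, 22/25)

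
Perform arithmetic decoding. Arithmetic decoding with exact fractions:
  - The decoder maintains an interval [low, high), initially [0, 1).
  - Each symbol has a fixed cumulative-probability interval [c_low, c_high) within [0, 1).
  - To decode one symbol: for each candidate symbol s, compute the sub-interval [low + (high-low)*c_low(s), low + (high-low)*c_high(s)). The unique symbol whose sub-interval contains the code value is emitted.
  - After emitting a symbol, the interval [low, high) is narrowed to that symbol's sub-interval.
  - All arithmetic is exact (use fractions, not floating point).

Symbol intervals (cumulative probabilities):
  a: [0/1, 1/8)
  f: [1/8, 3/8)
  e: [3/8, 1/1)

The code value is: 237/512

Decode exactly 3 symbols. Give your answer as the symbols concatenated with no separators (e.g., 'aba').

Answer: efa

Derivation:
Step 1: interval [0/1, 1/1), width = 1/1 - 0/1 = 1/1
  'a': [0/1 + 1/1*0/1, 0/1 + 1/1*1/8) = [0/1, 1/8)
  'f': [0/1 + 1/1*1/8, 0/1 + 1/1*3/8) = [1/8, 3/8)
  'e': [0/1 + 1/1*3/8, 0/1 + 1/1*1/1) = [3/8, 1/1) <- contains code 237/512
  emit 'e', narrow to [3/8, 1/1)
Step 2: interval [3/8, 1/1), width = 1/1 - 3/8 = 5/8
  'a': [3/8 + 5/8*0/1, 3/8 + 5/8*1/8) = [3/8, 29/64)
  'f': [3/8 + 5/8*1/8, 3/8 + 5/8*3/8) = [29/64, 39/64) <- contains code 237/512
  'e': [3/8 + 5/8*3/8, 3/8 + 5/8*1/1) = [39/64, 1/1)
  emit 'f', narrow to [29/64, 39/64)
Step 3: interval [29/64, 39/64), width = 39/64 - 29/64 = 5/32
  'a': [29/64 + 5/32*0/1, 29/64 + 5/32*1/8) = [29/64, 121/256) <- contains code 237/512
  'f': [29/64 + 5/32*1/8, 29/64 + 5/32*3/8) = [121/256, 131/256)
  'e': [29/64 + 5/32*3/8, 29/64 + 5/32*1/1) = [131/256, 39/64)
  emit 'a', narrow to [29/64, 121/256)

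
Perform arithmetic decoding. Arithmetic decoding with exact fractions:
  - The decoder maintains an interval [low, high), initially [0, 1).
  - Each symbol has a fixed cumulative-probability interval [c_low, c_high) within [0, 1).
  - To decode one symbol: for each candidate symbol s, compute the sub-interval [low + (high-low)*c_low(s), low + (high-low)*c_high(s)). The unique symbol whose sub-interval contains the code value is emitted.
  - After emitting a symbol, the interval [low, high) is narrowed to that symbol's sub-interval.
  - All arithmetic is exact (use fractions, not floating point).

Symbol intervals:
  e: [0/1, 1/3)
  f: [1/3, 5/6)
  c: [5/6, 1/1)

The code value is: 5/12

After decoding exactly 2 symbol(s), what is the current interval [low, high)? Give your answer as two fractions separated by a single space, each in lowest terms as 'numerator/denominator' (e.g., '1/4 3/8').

Step 1: interval [0/1, 1/1), width = 1/1 - 0/1 = 1/1
  'e': [0/1 + 1/1*0/1, 0/1 + 1/1*1/3) = [0/1, 1/3)
  'f': [0/1 + 1/1*1/3, 0/1 + 1/1*5/6) = [1/3, 5/6) <- contains code 5/12
  'c': [0/1 + 1/1*5/6, 0/1 + 1/1*1/1) = [5/6, 1/1)
  emit 'f', narrow to [1/3, 5/6)
Step 2: interval [1/3, 5/6), width = 5/6 - 1/3 = 1/2
  'e': [1/3 + 1/2*0/1, 1/3 + 1/2*1/3) = [1/3, 1/2) <- contains code 5/12
  'f': [1/3 + 1/2*1/3, 1/3 + 1/2*5/6) = [1/2, 3/4)
  'c': [1/3 + 1/2*5/6, 1/3 + 1/2*1/1) = [3/4, 5/6)
  emit 'e', narrow to [1/3, 1/2)

Answer: 1/3 1/2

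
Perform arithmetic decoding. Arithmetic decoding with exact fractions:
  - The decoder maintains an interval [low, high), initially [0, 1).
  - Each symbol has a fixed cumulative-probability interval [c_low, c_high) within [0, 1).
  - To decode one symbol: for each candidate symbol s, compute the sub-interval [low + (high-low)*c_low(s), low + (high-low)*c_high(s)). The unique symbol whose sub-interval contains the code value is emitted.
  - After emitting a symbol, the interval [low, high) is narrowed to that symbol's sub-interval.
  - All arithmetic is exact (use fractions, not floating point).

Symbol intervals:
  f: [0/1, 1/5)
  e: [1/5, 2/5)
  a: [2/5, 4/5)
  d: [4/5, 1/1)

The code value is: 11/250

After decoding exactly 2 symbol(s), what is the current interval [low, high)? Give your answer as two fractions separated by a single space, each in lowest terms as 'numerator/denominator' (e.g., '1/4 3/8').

Answer: 1/25 2/25

Derivation:
Step 1: interval [0/1, 1/1), width = 1/1 - 0/1 = 1/1
  'f': [0/1 + 1/1*0/1, 0/1 + 1/1*1/5) = [0/1, 1/5) <- contains code 11/250
  'e': [0/1 + 1/1*1/5, 0/1 + 1/1*2/5) = [1/5, 2/5)
  'a': [0/1 + 1/1*2/5, 0/1 + 1/1*4/5) = [2/5, 4/5)
  'd': [0/1 + 1/1*4/5, 0/1 + 1/1*1/1) = [4/5, 1/1)
  emit 'f', narrow to [0/1, 1/5)
Step 2: interval [0/1, 1/5), width = 1/5 - 0/1 = 1/5
  'f': [0/1 + 1/5*0/1, 0/1 + 1/5*1/5) = [0/1, 1/25)
  'e': [0/1 + 1/5*1/5, 0/1 + 1/5*2/5) = [1/25, 2/25) <- contains code 11/250
  'a': [0/1 + 1/5*2/5, 0/1 + 1/5*4/5) = [2/25, 4/25)
  'd': [0/1 + 1/5*4/5, 0/1 + 1/5*1/1) = [4/25, 1/5)
  emit 'e', narrow to [1/25, 2/25)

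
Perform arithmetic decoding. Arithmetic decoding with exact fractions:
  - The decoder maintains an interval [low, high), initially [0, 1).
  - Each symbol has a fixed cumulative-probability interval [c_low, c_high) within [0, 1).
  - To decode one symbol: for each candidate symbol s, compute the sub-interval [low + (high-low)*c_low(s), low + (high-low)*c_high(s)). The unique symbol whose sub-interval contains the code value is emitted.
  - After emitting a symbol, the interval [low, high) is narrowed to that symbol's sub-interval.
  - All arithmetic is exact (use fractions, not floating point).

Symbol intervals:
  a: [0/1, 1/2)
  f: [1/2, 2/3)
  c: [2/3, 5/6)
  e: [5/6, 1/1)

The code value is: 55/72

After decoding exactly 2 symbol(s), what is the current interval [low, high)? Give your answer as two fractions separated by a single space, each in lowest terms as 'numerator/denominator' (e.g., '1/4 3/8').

Answer: 3/4 7/9

Derivation:
Step 1: interval [0/1, 1/1), width = 1/1 - 0/1 = 1/1
  'a': [0/1 + 1/1*0/1, 0/1 + 1/1*1/2) = [0/1, 1/2)
  'f': [0/1 + 1/1*1/2, 0/1 + 1/1*2/3) = [1/2, 2/3)
  'c': [0/1 + 1/1*2/3, 0/1 + 1/1*5/6) = [2/3, 5/6) <- contains code 55/72
  'e': [0/1 + 1/1*5/6, 0/1 + 1/1*1/1) = [5/6, 1/1)
  emit 'c', narrow to [2/3, 5/6)
Step 2: interval [2/3, 5/6), width = 5/6 - 2/3 = 1/6
  'a': [2/3 + 1/6*0/1, 2/3 + 1/6*1/2) = [2/3, 3/4)
  'f': [2/3 + 1/6*1/2, 2/3 + 1/6*2/3) = [3/4, 7/9) <- contains code 55/72
  'c': [2/3 + 1/6*2/3, 2/3 + 1/6*5/6) = [7/9, 29/36)
  'e': [2/3 + 1/6*5/6, 2/3 + 1/6*1/1) = [29/36, 5/6)
  emit 'f', narrow to [3/4, 7/9)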